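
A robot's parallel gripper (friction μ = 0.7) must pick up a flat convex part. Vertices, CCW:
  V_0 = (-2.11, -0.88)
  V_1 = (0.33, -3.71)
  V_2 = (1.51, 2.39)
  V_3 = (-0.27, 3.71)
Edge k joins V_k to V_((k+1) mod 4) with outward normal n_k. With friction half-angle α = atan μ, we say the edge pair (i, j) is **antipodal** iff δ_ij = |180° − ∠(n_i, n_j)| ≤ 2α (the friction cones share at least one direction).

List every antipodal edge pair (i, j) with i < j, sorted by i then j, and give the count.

count = 3; pairs: (0,1), (0,2), (1,3)

α = atan 0.7 = 34.99°;  2α = 69.98°
n_0 = (-0.7574, -0.6530)
n_1 = (+0.9818, -0.1899)
n_2 = (+0.5957, +0.8032)
n_3 = (-0.9282, +0.3721)
  (0,1): δ = 51.72°  ✓
  (0,2): δ = 12.67°  ✓
  (0,3): δ = 117.39°  ·
  (1,2): δ = 115.61°  ·
  (1,3): δ = 10.90°  ✓
  (2,3): δ = 75.28°  ·
antipodal pairs: 3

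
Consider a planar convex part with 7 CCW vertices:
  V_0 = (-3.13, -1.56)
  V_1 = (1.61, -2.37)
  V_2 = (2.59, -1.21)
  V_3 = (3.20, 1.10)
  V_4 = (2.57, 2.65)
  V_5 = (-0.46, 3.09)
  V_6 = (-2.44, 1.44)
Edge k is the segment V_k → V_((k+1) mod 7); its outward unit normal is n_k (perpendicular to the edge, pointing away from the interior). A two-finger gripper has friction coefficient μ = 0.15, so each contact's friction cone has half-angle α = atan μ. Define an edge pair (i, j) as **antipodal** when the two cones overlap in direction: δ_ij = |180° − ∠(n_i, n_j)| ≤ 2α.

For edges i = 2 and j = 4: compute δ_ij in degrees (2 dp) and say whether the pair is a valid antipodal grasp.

α = atan 0.15 = 8.53°;  2α = 17.06°
edge 2: e_2 = (+0.61, +2.31);  n_2 = (+0.9669, -0.2553)
edge 4: e_4 = (-3.03, +0.44);  n_4 = (+0.1437, +0.9896)
∠(n_2, n_4) = 96.53°
δ = |180° − 96.53°| = 83.47°
83.47° > 2α = 17.06°  →  invalid

δ = 83.47°, invalid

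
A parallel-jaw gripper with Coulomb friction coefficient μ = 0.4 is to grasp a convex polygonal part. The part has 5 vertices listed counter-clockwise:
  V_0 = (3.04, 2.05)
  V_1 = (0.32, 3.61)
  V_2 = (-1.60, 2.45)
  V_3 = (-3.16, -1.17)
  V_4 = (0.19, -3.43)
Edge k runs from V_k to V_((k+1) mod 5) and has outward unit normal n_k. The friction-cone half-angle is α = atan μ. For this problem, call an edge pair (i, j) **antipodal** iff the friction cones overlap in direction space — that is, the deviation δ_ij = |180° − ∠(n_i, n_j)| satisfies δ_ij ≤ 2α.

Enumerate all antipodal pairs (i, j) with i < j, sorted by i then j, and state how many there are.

α = atan 0.4 = 21.80°;  2α = 43.60°
n_0 = (+0.4975, +0.8675)
n_1 = (-0.5171, +0.8559)
n_2 = (-0.9184, +0.3958)
n_3 = (-0.5593, -0.8290)
n_4 = (+0.8872, -0.4614)
  (0,1): δ = 119.03°  ·
  (0,2): δ = 83.48°  ·
  (0,3): δ = 4.17°  ✓
  (0,4): δ = 92.36°  ·
  (1,2): δ = 144.45°  ·
  (1,3): δ = 65.14°  ·
  (1,4): δ = 31.38°  ✓
  (2,3): δ = 100.69°  ·
  (2,4): δ = 4.16°  ✓
  (3,4): δ = 83.47°  ·
antipodal pairs: 3

count = 3; pairs: (0,3), (1,4), (2,4)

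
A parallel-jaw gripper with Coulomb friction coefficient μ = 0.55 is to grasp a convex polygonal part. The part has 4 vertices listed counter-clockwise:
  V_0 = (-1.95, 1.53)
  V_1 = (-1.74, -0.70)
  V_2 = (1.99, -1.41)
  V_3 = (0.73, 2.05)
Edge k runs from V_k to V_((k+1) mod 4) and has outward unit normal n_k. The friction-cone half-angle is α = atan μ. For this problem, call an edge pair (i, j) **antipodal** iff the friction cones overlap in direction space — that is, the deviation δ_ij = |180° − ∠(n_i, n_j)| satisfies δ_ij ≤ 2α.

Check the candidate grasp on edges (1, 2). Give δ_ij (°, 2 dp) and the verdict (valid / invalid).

α = atan 0.55 = 28.81°;  2α = 57.62°
edge 1: e_1 = (+3.73, -0.71);  n_1 = (-0.1870, -0.9824)
edge 2: e_2 = (-1.26, +3.46);  n_2 = (+0.9396, +0.3422)
∠(n_1, n_2) = 120.79°
δ = |180° − 120.79°| = 59.21°
59.21° > 2α = 57.62°  →  invalid

δ = 59.21°, invalid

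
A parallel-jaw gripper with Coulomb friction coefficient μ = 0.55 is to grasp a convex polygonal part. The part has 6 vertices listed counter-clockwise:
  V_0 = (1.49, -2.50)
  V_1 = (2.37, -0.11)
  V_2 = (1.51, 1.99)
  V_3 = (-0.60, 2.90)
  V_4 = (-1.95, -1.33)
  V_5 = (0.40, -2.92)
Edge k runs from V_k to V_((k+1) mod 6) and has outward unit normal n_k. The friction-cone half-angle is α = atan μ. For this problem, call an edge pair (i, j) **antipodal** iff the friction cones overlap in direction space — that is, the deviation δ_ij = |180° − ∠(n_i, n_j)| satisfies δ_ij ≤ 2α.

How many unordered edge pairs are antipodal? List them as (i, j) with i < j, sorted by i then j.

count = 6; pairs: (0,3), (1,3), (1,4), (2,4), (2,5), (3,5)

α = atan 0.55 = 28.81°;  2α = 57.62°
n_0 = (+0.9384, -0.3455)
n_1 = (+0.9254, +0.3790)
n_2 = (+0.3960, +0.9182)
n_3 = (-0.9527, +0.3040)
n_4 = (-0.5604, -0.8282)
n_5 = (+0.3596, -0.9331)
  (0,1): δ = 137.52°  ·
  (0,2): δ = 93.12°  ·
  (0,3): δ = 2.51°  ✓
  (0,4): δ = 76.13°  ·
  (0,5): δ = 131.29°  ·
  (1,2): δ = 135.60°  ·
  (1,3): δ = 39.97°  ✓
  (1,4): δ = 33.65°  ✓
  (1,5): δ = 88.80°  ·
  (2,3): δ = 84.37°  ·
  (2,4): δ = 10.75°  ✓
  (2,5): δ = 44.40°  ✓
  (3,4): δ = 106.38°  ·
  (3,5): δ = 51.23°  ✓
  (4,5): δ = 124.85°  ·
antipodal pairs: 6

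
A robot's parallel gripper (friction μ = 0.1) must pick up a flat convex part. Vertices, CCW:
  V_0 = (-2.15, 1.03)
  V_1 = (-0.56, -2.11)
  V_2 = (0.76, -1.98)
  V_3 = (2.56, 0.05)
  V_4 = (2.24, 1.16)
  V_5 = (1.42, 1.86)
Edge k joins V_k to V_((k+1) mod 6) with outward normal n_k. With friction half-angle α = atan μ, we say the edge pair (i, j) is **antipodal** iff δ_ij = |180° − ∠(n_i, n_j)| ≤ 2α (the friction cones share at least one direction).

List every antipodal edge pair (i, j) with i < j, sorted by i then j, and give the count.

α = atan 0.1 = 5.71°;  2α = 11.42°
n_0 = (-0.8921, -0.4518)
n_1 = (+0.0980, -0.9952)
n_2 = (+0.7482, -0.6634)
n_3 = (+0.9609, +0.2770)
n_4 = (+0.6493, +0.7606)
n_5 = (-0.2265, +0.9740)
  (0,1): δ = 111.23°  ·
  (0,2): δ = 68.42°  ·
  (0,3): δ = 10.77°  ✓
  (0,4): δ = 22.66°  ·
  (0,5): δ = 76.23°  ·
  (1,2): δ = 137.19°  ·
  (1,3): δ = 79.54°  ·
  (1,4): δ = 46.11°  ·
  (1,5): δ = 7.46°  ✓
  (2,3): δ = 122.35°  ·
  (2,4): δ = 88.92°  ·
  (2,5): δ = 35.35°  ·
  (3,4): δ = 146.57°  ·
  (3,5): δ = 92.99°  ·
  (4,5): δ = 126.43°  ·
antipodal pairs: 2

count = 2; pairs: (0,3), (1,5)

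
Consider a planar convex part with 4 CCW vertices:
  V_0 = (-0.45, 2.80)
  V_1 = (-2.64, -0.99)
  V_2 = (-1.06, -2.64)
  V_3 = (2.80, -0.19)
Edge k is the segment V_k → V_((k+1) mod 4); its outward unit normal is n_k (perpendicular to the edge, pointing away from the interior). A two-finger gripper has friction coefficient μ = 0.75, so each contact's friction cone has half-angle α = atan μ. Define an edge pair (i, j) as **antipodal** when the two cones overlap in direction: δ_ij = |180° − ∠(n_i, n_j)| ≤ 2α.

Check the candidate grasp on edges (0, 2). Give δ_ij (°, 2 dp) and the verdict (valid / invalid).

δ = 27.58°, valid

α = atan 0.75 = 36.87°;  2α = 73.74°
edge 0: e_0 = (-2.19, -3.79);  n_0 = (-0.8658, +0.5003)
edge 2: e_2 = (+3.86, +2.45);  n_2 = (+0.5359, -0.8443)
∠(n_0, n_2) = 152.42°
δ = |180° − 152.42°| = 27.58°
27.58° ≤ 2α = 73.74°  →  valid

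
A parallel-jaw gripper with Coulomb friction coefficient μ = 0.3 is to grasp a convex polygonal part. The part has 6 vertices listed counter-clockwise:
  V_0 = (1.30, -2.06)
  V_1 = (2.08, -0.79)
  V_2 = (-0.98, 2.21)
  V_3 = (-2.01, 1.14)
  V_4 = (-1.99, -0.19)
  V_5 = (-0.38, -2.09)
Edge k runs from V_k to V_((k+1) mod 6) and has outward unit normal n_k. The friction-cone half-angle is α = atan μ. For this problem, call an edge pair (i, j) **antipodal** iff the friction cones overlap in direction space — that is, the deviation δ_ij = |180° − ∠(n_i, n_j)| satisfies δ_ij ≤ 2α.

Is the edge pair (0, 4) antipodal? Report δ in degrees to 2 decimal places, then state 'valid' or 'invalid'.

δ = 71.83°, invalid

α = atan 0.3 = 16.70°;  2α = 33.40°
edge 0: e_0 = (+0.78, +1.27);  n_0 = (+0.8521, -0.5233)
edge 4: e_4 = (+1.61, -1.90);  n_4 = (-0.7629, -0.6465)
∠(n_0, n_4) = 108.17°
δ = |180° − 108.17°| = 71.83°
71.83° > 2α = 33.40°  →  invalid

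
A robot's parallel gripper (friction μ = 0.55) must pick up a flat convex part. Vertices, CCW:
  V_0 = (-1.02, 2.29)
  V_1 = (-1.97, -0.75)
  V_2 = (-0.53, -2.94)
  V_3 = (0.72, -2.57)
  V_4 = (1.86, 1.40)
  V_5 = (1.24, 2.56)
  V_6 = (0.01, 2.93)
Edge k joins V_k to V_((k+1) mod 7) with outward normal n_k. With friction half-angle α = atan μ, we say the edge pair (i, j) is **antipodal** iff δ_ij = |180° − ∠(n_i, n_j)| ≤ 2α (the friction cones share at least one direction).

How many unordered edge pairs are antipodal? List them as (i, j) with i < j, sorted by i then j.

α = atan 0.55 = 28.81°;  2α = 57.62°
n_0 = (-0.9545, +0.2983)
n_1 = (-0.8356, -0.5494)
n_2 = (+0.2838, -0.9589)
n_3 = (+0.9612, -0.2760)
n_4 = (+0.8819, +0.4714)
n_5 = (+0.2881, +0.9576)
n_6 = (-0.5278, +0.8494)
  (0,1): δ = 129.32°  ·
  (0,2): δ = 56.16°  ✓
  (0,3): δ = 1.33°  ✓
  (0,4): δ = 45.48°  ✓
  (0,5): δ = 90.61°  ·
  (0,6): δ = 139.21°  ·
  (1,2): δ = 106.84°  ·
  (1,3): δ = 49.35°  ✓
  (1,4): δ = 5.20°  ✓
  (1,5): δ = 39.93°  ✓
  (1,6): δ = 88.53°  ·
  (2,3): δ = 122.51°  ·
  (2,4): δ = 78.37°  ·
  (2,5): δ = 33.23°  ✓
  (2,6): δ = 15.37°  ✓
  (3,4): δ = 135.85°  ·
  (3,5): δ = 90.72°  ·
  (3,6): δ = 42.12°  ✓
  (4,5): δ = 134.87°  ·
  (4,6): δ = 86.27°  ·
  (5,6): δ = 131.40°  ·
antipodal pairs: 9

count = 9; pairs: (0,2), (0,3), (0,4), (1,3), (1,4), (1,5), (2,5), (2,6), (3,6)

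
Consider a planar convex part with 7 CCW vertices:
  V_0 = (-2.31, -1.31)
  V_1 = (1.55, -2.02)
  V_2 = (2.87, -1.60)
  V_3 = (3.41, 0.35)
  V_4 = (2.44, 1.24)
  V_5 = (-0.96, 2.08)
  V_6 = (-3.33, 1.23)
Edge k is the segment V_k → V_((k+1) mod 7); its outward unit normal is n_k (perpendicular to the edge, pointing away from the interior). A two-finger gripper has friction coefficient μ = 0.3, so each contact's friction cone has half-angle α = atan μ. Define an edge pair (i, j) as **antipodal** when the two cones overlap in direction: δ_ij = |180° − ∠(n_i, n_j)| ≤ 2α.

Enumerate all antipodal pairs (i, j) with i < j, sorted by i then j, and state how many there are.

count = 6; pairs: (0,3), (0,4), (0,5), (1,4), (1,5), (3,6)

α = atan 0.3 = 16.70°;  2α = 33.40°
n_0 = (-0.1809, -0.9835)
n_1 = (+0.3032, -0.9529)
n_2 = (+0.9637, -0.2669)
n_3 = (+0.6761, +0.7368)
n_4 = (+0.2398, +0.9708)
n_5 = (-0.3376, +0.9413)
n_6 = (-0.9280, -0.3727)
  (0,1): δ = 151.93°  ·
  (0,2): δ = 95.06°  ·
  (0,3): δ = 32.11°  ✓
  (0,4): δ = 3.46°  ✓
  (0,5): δ = 30.15°  ✓
  (0,6): δ = 122.30°  ·
  (1,2): δ = 123.13°  ·
  (1,3): δ = 60.19°  ·
  (1,4): δ = 31.53°  ✓
  (1,5): δ = 2.08°  ✓
  (1,6): δ = 94.23°  ·
  (2,3): δ = 117.06°  ·
  (2,4): δ = 88.40°  ·
  (2,5): δ = 54.79°  ·
  (2,6): δ = 37.36°  ·
  (3,4): δ = 151.34°  ·
  (3,5): δ = 117.73°  ·
  (3,6): δ = 25.58°  ✓
  (4,5): δ = 146.39°  ·
  (4,6): δ = 54.24°  ·
  (5,6): δ = 87.85°  ·
antipodal pairs: 6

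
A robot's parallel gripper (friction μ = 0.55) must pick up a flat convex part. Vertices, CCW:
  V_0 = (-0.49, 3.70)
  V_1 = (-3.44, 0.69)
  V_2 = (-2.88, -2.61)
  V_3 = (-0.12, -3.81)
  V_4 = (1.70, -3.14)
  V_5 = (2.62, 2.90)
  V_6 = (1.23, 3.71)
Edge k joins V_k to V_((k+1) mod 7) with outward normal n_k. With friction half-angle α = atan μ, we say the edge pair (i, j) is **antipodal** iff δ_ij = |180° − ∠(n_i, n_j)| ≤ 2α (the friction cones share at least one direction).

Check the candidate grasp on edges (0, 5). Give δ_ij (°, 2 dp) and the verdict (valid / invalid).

δ = 104.19°, invalid

α = atan 0.55 = 28.81°;  2α = 57.62°
edge 0: e_0 = (-2.95, -3.01);  n_0 = (-0.7142, +0.7000)
edge 5: e_5 = (-1.39, +0.81);  n_5 = (+0.5035, +0.8640)
∠(n_0, n_5) = 75.81°
δ = |180° − 75.81°| = 104.19°
104.19° > 2α = 57.62°  →  invalid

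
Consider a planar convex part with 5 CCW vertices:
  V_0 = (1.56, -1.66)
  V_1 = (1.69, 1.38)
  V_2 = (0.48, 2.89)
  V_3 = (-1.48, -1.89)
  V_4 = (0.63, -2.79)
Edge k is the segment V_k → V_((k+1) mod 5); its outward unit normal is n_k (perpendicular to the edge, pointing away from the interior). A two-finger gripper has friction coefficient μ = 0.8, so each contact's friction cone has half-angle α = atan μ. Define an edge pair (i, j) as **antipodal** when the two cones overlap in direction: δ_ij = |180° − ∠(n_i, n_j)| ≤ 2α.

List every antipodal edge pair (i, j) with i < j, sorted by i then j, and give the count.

count = 5; pairs: (0,2), (0,3), (1,2), (1,3), (2,4)

α = atan 0.8 = 38.66°;  2α = 77.32°
n_0 = (+0.9991, -0.0427)
n_1 = (+0.7804, +0.6253)
n_2 = (-0.9252, +0.3794)
n_3 = (-0.3923, -0.9198)
n_4 = (+0.7721, -0.6355)
  (0,1): δ = 138.85°  ·
  (0,2): δ = 19.85°  ✓
  (0,3): δ = 69.35°  ✓
  (0,4): δ = 142.99°  ·
  (1,2): δ = 61.00°  ✓
  (1,3): δ = 28.19°  ✓
  (1,4): δ = 101.84°  ·
  (2,3): δ = 90.80°  ·
  (2,4): δ = 17.16°  ✓
  (3,4): δ = 106.35°  ·
antipodal pairs: 5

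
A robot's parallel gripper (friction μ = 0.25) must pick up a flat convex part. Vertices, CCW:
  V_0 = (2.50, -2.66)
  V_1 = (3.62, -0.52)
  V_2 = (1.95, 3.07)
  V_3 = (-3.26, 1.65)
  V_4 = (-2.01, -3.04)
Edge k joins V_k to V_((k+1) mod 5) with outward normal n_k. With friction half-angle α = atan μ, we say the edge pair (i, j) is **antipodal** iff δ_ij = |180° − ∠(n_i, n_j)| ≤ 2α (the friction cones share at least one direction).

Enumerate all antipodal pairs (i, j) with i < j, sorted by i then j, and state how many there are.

α = atan 0.25 = 14.04°;  2α = 28.07°
n_0 = (+0.8860, -0.4637)
n_1 = (+0.9067, +0.4218)
n_2 = (-0.2630, +0.9648)
n_3 = (-0.9663, -0.2575)
n_4 = (+0.0840, -0.9965)
  (0,1): δ = 127.43°  ·
  (0,2): δ = 47.13°  ·
  (0,3): δ = 42.55°  ·
  (0,4): δ = 122.44°  ·
  (1,2): δ = 99.70°  ·
  (1,3): δ = 10.02°  ✓
  (1,4): δ = 69.87°  ·
  (2,3): δ = 90.32°  ·
  (2,4): δ = 10.43°  ✓
  (3,4): δ = 100.11°  ·
antipodal pairs: 2

count = 2; pairs: (1,3), (2,4)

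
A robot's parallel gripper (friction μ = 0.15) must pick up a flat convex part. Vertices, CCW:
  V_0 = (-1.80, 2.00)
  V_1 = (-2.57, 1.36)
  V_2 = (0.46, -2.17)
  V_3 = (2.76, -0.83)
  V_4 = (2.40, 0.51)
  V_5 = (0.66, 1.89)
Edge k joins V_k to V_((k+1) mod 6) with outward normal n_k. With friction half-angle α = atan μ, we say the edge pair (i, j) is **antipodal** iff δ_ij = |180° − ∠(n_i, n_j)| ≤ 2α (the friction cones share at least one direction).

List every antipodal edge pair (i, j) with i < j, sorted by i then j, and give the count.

α = atan 0.15 = 8.53°;  2α = 17.06°
n_0 = (-0.6392, +0.7690)
n_1 = (-0.7588, -0.6513)
n_2 = (+0.5034, -0.8641)
n_3 = (+0.9658, +0.2595)
n_4 = (+0.6214, +0.7835)
n_5 = (+0.0447, +0.9990)
  (0,1): δ = 89.09°  ·
  (0,2): δ = 9.51°  ✓
  (0,3): δ = 65.31°  ·
  (0,4): δ = 101.85°  ·
  (0,5): δ = 137.71°  ·
  (1,2): δ = 100.42°  ·
  (1,3): δ = 25.60°  ·
  (1,4): δ = 10.94°  ✓
  (1,5): δ = 46.80°  ·
  (2,3): δ = 105.19°  ·
  (2,4): δ = 68.64°  ·
  (2,5): δ = 32.79°  ·
  (3,4): δ = 143.46°  ·
  (3,5): δ = 107.60°  ·
  (4,5): δ = 144.14°  ·
antipodal pairs: 2

count = 2; pairs: (0,2), (1,4)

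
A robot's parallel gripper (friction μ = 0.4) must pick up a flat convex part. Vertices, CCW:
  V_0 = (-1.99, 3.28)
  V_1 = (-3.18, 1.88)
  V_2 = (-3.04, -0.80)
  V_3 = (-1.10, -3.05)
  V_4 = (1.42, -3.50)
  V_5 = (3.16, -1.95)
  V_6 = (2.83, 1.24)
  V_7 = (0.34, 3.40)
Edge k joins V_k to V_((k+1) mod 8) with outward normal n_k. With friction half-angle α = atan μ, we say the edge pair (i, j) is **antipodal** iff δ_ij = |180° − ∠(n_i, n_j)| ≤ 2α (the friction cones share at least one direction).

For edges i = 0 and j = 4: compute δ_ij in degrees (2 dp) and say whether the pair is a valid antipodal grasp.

δ = 7.94°, valid

α = atan 0.4 = 21.80°;  2α = 43.60°
edge 0: e_0 = (-1.19, -1.40);  n_0 = (-0.7619, +0.6476)
edge 4: e_4 = (+1.74, +1.55);  n_4 = (+0.6652, -0.7467)
∠(n_0, n_4) = 172.06°
δ = |180° − 172.06°| = 7.94°
7.94° ≤ 2α = 43.60°  →  valid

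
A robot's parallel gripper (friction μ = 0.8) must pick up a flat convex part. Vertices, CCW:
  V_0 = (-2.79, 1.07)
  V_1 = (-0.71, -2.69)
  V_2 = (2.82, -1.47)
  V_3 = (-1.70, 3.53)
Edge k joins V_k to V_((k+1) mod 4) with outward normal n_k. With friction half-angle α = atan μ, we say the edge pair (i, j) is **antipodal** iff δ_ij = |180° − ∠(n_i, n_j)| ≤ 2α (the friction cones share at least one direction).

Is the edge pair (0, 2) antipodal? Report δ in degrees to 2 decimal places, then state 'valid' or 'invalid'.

α = atan 0.8 = 38.66°;  2α = 77.32°
edge 0: e_0 = (+2.08, -3.76);  n_0 = (-0.8750, -0.4841)
edge 2: e_2 = (-4.52, +5.00);  n_2 = (+0.7418, +0.6706)
∠(n_0, n_2) = 166.84°
δ = |180° − 166.84°| = 13.16°
13.16° ≤ 2α = 77.32°  →  valid

δ = 13.16°, valid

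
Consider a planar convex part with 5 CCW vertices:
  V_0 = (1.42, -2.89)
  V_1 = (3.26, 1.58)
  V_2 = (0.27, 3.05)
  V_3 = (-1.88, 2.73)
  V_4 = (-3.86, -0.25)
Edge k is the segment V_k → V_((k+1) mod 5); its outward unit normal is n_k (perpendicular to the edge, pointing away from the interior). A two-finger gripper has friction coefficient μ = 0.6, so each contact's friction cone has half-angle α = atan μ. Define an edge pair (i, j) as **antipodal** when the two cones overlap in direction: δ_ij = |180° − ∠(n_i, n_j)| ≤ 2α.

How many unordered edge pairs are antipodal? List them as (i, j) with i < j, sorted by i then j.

α = atan 0.6 = 30.96°;  2α = 61.93°
n_0 = (+0.9247, -0.3806)
n_1 = (+0.4412, +0.8974)
n_2 = (-0.1472, +0.9891)
n_3 = (-0.8329, +0.5534)
n_4 = (-0.4472, -0.8944)
  (0,1): δ = 93.81°  ·
  (0,2): δ = 59.16°  ✓
  (0,3): δ = 11.23°  ✓
  (0,4): δ = 85.81°  ·
  (1,2): δ = 145.35°  ·
  (1,3): δ = 97.42°  ·
  (1,4): δ = 0.38°  ✓
  (2,3): δ = 132.07°  ·
  (2,4): δ = 35.03°  ✓
  (3,4): δ = 82.96°  ·
antipodal pairs: 4

count = 4; pairs: (0,2), (0,3), (1,4), (2,4)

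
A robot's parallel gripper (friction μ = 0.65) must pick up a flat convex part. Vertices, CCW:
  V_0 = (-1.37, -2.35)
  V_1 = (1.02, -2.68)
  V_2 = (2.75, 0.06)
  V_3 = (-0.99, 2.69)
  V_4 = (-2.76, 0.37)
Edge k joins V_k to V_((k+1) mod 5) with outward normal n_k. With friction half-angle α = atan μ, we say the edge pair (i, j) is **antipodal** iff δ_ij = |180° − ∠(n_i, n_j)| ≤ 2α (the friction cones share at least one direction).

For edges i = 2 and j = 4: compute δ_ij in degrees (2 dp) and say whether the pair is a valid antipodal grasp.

δ = 27.82°, valid

α = atan 0.65 = 33.02°;  2α = 66.05°
edge 2: e_2 = (-3.74, +2.63);  n_2 = (+0.5752, +0.8180)
edge 4: e_4 = (+1.39, -2.72);  n_4 = (-0.8905, -0.4551)
∠(n_2, n_4) = 152.18°
δ = |180° − 152.18°| = 27.82°
27.82° ≤ 2α = 66.05°  →  valid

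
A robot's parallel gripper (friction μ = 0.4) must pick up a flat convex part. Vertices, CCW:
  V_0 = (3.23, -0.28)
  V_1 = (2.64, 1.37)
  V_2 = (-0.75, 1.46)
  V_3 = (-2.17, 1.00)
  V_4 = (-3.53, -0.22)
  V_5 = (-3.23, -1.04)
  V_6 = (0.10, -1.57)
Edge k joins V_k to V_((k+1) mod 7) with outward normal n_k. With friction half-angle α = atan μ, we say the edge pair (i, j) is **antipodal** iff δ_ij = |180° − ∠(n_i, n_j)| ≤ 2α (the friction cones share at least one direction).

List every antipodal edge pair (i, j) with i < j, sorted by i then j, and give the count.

count = 6; pairs: (0,4), (1,5), (1,6), (2,5), (2,6), (3,6)

α = atan 0.4 = 21.80°;  2α = 43.60°
n_0 = (+0.9416, +0.3367)
n_1 = (+0.0265, +0.9996)
n_2 = (-0.3082, +0.9513)
n_3 = (-0.6678, +0.7444)
n_4 = (-0.9391, -0.3436)
n_5 = (-0.1572, -0.9876)
n_6 = (+0.3810, -0.9246)
  (0,1): δ = 111.20°  ·
  (0,2): δ = 91.73°  ·
  (0,3): δ = 67.78°  ·
  (0,4): δ = 0.42°  ✓
  (0,5): δ = 61.28°  ·
  (0,6): δ = 92.72°  ·
  (1,2): δ = 160.53°  ·
  (1,3): δ = 136.59°  ·
  (1,4): δ = 68.38°  ·
  (1,5): δ = 7.52°  ✓
  (1,6): δ = 23.92°  ✓
  (2,3): δ = 156.06°  ·
  (2,4): δ = 87.85°  ·
  (2,5): δ = 26.99°  ✓
  (2,6): δ = 4.45°  ✓
  (3,4): δ = 111.80°  ·
  (3,5): δ = 50.94°  ·
  (3,6): δ = 19.50°  ✓
  (4,5): δ = 119.14°  ·
  (4,6): δ = 87.70°  ·
  (5,6): δ = 148.56°  ·
antipodal pairs: 6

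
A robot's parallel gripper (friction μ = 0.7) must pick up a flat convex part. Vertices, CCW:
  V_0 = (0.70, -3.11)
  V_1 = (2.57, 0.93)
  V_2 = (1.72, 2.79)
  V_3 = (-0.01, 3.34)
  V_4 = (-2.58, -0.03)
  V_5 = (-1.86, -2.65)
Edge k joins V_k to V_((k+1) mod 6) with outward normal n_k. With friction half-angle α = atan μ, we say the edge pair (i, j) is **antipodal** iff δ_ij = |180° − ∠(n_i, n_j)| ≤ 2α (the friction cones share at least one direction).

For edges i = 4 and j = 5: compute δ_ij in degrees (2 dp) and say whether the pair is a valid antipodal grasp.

α = atan 0.7 = 34.99°;  2α = 69.98°
edge 4: e_4 = (+0.72, -2.62);  n_4 = (-0.9643, -0.2650)
edge 5: e_5 = (+2.56, -0.46);  n_5 = (-0.1769, -0.9842)
∠(n_4, n_5) = 64.45°
δ = |180° − 64.45°| = 115.55°
115.55° > 2α = 69.98°  →  invalid

δ = 115.55°, invalid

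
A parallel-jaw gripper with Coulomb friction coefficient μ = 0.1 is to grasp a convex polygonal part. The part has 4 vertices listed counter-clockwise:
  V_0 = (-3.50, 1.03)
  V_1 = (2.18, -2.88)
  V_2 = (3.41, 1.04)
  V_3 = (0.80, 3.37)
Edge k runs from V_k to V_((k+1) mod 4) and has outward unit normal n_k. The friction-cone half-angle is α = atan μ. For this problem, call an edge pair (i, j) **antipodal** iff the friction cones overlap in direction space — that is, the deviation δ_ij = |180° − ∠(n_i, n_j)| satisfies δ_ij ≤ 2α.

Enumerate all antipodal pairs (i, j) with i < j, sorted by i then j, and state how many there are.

α = atan 0.1 = 5.71°;  2α = 11.42°
n_0 = (-0.5670, -0.8237)
n_1 = (+0.9541, -0.2994)
n_2 = (+0.6660, +0.7460)
n_3 = (-0.4780, +0.8784)
  (0,1): δ = 72.88°  ·
  (0,2): δ = 7.21°  ✓
  (0,3): δ = 63.10°  ·
  (1,2): δ = 114.34°  ·
  (1,3): δ = 44.03°  ·
  (2,3): δ = 109.69°  ·
antipodal pairs: 1

count = 1; pairs: (0,2)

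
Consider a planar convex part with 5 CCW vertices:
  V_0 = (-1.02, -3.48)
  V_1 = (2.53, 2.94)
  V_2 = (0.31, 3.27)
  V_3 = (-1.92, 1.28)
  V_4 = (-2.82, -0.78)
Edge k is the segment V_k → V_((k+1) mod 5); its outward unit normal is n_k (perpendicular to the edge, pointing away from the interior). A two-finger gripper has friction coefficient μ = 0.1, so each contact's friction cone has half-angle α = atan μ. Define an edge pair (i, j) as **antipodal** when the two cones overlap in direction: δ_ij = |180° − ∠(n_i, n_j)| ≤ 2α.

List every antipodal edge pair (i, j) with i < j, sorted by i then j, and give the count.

count = 1; pairs: (0,3)

α = atan 0.1 = 5.71°;  2α = 11.42°
n_0 = (+0.8751, -0.4839)
n_1 = (+0.1470, +0.9891)
n_2 = (-0.6658, +0.7461)
n_3 = (-0.9164, +0.4004)
n_4 = (-0.8321, -0.5547)
  (0,1): δ = 69.51°  ·
  (0,2): δ = 19.31°  ·
  (0,3): δ = 5.34°  ✓
  (0,4): δ = 62.63°  ·
  (1,2): δ = 129.80°  ·
  (1,3): δ = 105.15°  ·
  (1,4): δ = 47.85°  ·
  (2,3): δ = 155.35°  ·
  (2,4): δ = 98.05°  ·
  (3,4): δ = 122.71°  ·
antipodal pairs: 1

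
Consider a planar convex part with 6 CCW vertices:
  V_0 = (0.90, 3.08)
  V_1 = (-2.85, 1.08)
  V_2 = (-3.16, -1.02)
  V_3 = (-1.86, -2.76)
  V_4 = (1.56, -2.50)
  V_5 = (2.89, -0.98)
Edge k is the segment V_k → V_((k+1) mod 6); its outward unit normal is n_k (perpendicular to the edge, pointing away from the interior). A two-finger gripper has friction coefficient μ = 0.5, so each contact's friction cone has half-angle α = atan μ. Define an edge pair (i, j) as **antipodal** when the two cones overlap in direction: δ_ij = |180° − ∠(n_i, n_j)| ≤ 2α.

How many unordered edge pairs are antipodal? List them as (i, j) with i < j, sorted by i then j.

α = atan 0.5 = 26.57°;  2α = 53.13°
n_0 = (-0.4706, +0.8824)
n_1 = (-0.9893, +0.1460)
n_2 = (-0.8011, -0.5985)
n_3 = (+0.0758, -0.9971)
n_4 = (+0.7526, -0.6585)
n_5 = (+0.8979, +0.4401)
  (0,1): δ = 126.47°  ·
  (0,2): δ = 81.31°  ·
  (0,3): δ = 23.73°  ✓
  (0,4): δ = 20.74°  ✓
  (0,5): δ = 88.04°  ·
  (1,2): δ = 134.84°  ·
  (1,3): δ = 77.26°  ·
  (1,4): δ = 32.79°  ✓
  (1,5): δ = 34.51°  ✓
  (2,3): δ = 122.42°  ·
  (2,4): δ = 77.95°  ·
  (2,5): δ = 10.65°  ✓
  (3,4): δ = 135.53°  ·
  (3,5): δ = 68.24°  ·
  (4,5): δ = 112.70°  ·
antipodal pairs: 5

count = 5; pairs: (0,3), (0,4), (1,4), (1,5), (2,5)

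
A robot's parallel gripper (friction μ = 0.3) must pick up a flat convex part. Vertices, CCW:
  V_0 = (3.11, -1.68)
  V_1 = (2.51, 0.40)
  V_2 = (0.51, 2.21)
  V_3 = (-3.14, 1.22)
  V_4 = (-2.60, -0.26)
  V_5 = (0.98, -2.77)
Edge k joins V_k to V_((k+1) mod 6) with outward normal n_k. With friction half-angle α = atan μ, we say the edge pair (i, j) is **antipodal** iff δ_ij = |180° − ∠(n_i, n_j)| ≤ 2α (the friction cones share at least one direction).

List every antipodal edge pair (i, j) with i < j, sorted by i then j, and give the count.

α = atan 0.3 = 16.70°;  2α = 33.40°
n_0 = (+0.9608, +0.2772)
n_1 = (+0.6710, +0.7414)
n_2 = (-0.2618, +0.9651)
n_3 = (-0.9394, -0.3428)
n_4 = (-0.5741, -0.8188)
n_5 = (+0.4556, -0.8902)
  (0,1): δ = 148.24°  ·
  (0,2): δ = 90.92°  ·
  (0,3): δ = 3.95°  ✓
  (0,4): δ = 38.87°  ·
  (0,5): δ = 101.01°  ·
  (1,2): δ = 122.68°  ·
  (1,3): δ = 27.81°  ✓
  (1,4): δ = 7.11°  ✓
  (1,5): δ = 69.25°  ·
  (2,3): δ = 85.13°  ·
  (2,4): δ = 50.21°  ·
  (2,5): δ = 11.93°  ✓
  (3,4): δ = 145.08°  ·
  (3,5): δ = 82.94°  ·
  (4,5): δ = 117.86°  ·
antipodal pairs: 4

count = 4; pairs: (0,3), (1,3), (1,4), (2,5)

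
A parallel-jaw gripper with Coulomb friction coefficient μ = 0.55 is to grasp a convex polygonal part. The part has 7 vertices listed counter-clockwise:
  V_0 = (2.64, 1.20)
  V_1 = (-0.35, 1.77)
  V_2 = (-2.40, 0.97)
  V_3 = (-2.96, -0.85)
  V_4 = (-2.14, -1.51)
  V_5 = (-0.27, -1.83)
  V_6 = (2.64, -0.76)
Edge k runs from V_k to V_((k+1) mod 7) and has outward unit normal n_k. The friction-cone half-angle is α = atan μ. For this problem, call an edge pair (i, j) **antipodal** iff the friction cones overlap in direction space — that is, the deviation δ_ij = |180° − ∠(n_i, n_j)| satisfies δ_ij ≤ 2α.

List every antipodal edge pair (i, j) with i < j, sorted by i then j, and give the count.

count = 8; pairs: (0,3), (0,4), (0,5), (1,4), (1,5), (2,5), (2,6), (3,6)

α = atan 0.55 = 28.81°;  2α = 57.62°
n_0 = (+0.1873, +0.9823)
n_1 = (-0.3635, +0.9316)
n_2 = (-0.9558, +0.2941)
n_3 = (-0.6270, -0.7790)
n_4 = (-0.1687, -0.9857)
n_5 = (+0.3451, -0.9386)
n_6 = (+1.0000, -0.0000)
  (0,1): δ = 147.89°  ·
  (0,2): δ = 96.31°  ·
  (0,3): δ = 28.04°  ✓
  (0,4): δ = 1.08°  ✓
  (0,5): δ = 30.98°  ✓
  (0,6): δ = 100.79°  ·
  (1,2): δ = 128.42°  ·
  (1,3): δ = 60.15°  ·
  (1,4): δ = 31.03°  ✓
  (1,5): δ = 1.13°  ✓
  (1,6): δ = 68.68°  ·
  (2,3): δ = 111.73°  ·
  (2,4): δ = 82.61°  ·
  (2,5): δ = 52.71°  ✓
  (2,6): δ = 17.10°  ✓
  (3,4): δ = 150.88°  ·
  (3,5): δ = 120.98°  ·
  (3,6): δ = 51.17°  ✓
  (4,5): δ = 150.10°  ·
  (4,6): δ = 80.29°  ·
  (5,6): δ = 110.19°  ·
antipodal pairs: 8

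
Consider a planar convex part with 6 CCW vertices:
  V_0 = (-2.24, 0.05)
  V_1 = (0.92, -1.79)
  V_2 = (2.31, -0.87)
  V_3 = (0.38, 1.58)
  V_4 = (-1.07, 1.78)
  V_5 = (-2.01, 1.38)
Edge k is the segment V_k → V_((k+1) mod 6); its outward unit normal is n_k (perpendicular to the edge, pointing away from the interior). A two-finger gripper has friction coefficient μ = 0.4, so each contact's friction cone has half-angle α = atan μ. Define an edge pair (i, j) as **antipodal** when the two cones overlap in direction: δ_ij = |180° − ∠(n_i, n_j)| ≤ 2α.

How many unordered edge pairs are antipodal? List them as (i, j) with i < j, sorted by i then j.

α = atan 0.4 = 21.80°;  2α = 43.60°
n_0 = (-0.5032, -0.8642)
n_1 = (+0.5519, -0.8339)
n_2 = (+0.7855, +0.6188)
n_3 = (+0.1366, +0.9906)
n_4 = (-0.3916, +0.9202)
n_5 = (-0.9854, +0.1704)
  (0,1): δ = 116.29°  ·
  (0,2): δ = 21.56°  ✓
  (0,3): δ = 22.36°  ✓
  (0,4): δ = 53.26°  ·
  (0,5): δ = 110.40°  ·
  (1,2): δ = 85.27°  ·
  (1,3): δ = 41.35°  ✓
  (1,4): δ = 10.45°  ✓
  (1,5): δ = 46.69°  ·
  (2,3): δ = 136.08°  ·
  (2,4): δ = 105.18°  ·
  (2,5): δ = 48.04°  ·
  (3,4): δ = 149.10°  ·
  (3,5): δ = 91.96°  ·
  (4,5): δ = 122.86°  ·
antipodal pairs: 4

count = 4; pairs: (0,2), (0,3), (1,3), (1,4)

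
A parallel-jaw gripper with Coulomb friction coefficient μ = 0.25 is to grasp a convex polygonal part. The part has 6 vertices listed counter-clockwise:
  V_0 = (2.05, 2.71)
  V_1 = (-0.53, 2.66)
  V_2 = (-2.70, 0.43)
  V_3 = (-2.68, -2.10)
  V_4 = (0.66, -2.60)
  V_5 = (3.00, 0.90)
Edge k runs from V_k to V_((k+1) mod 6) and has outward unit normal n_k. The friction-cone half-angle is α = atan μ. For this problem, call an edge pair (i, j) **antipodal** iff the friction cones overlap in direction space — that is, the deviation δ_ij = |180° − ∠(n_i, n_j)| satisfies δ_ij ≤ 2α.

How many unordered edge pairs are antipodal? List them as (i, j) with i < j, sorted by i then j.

α = atan 0.25 = 14.04°;  2α = 28.07°
n_0 = (-0.0194, +0.9998)
n_1 = (-0.7167, +0.6974)
n_2 = (-1.0000, -0.0079)
n_3 = (-0.1481, -0.9890)
n_4 = (+0.8313, -0.5558)
n_5 = (+0.8854, +0.4647)
  (0,1): δ = 135.33°  ·
  (0,2): δ = 90.66°  ·
  (0,3): δ = 9.62°  ✓
  (0,4): δ = 55.12°  ·
  (0,5): δ = 116.58°  ·
  (1,2): δ = 135.33°  ·
  (1,3): δ = 54.30°  ·
  (1,4): δ = 10.45°  ✓
  (1,5): δ = 71.91°  ·
  (2,3): δ = 98.97°  ·
  (2,4): δ = 34.22°  ·
  (2,5): δ = 27.24°  ✓
  (3,4): δ = 115.25°  ·
  (3,5): δ = 53.79°  ·
  (4,5): δ = 118.54°  ·
antipodal pairs: 3

count = 3; pairs: (0,3), (1,4), (2,5)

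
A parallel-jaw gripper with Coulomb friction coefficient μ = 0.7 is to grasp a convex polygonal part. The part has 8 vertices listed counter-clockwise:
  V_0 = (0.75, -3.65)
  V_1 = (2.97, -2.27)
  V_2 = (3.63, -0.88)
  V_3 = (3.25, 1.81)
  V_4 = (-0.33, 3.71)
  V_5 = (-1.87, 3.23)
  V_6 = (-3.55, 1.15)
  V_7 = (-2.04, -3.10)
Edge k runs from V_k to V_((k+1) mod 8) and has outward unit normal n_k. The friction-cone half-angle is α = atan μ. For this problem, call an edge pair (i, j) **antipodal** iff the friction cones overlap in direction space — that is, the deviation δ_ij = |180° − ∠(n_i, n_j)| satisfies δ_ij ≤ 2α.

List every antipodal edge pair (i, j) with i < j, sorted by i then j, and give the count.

α = atan 0.7 = 34.99°;  2α = 69.98°
n_0 = (+0.5279, -0.8493)
n_1 = (+0.9033, -0.4289)
n_2 = (+0.9902, +0.1399)
n_3 = (+0.4688, +0.8833)
n_4 = (-0.2976, +0.9547)
n_5 = (-0.7779, +0.6283)
n_6 = (-0.9423, -0.3348)
n_7 = (-0.1934, -0.9811)
  (0,1): δ = 147.27°  ·
  (0,2): δ = 113.83°  ·
  (0,3): δ = 59.82°  ✓
  (0,4): δ = 14.55°  ✓
  (0,5): δ = 19.21°  ✓
  (0,6): δ = 77.69°  ·
  (0,7): δ = 136.98°  ·
  (1,2): δ = 146.56°  ·
  (1,3): δ = 92.56°  ·
  (1,4): δ = 47.29°  ✓
  (1,5): δ = 13.53°  ✓
  (1,6): δ = 44.96°  ✓
  (1,7): δ = 104.25°  ·
  (2,3): δ = 126.00°  ·
  (2,4): δ = 80.73°  ·
  (2,5): δ = 46.97°  ✓
  (2,6): δ = 11.52°  ✓
  (2,7): δ = 70.81°  ·
  (3,4): δ = 134.73°  ·
  (3,5): δ = 100.97°  ·
  (3,6): δ = 42.48°  ✓
  (3,7): δ = 16.80°  ✓
  (4,5): δ = 146.24°  ·
  (4,6): δ = 87.75°  ·
  (4,7): δ = 28.46°  ✓
  (5,6): δ = 121.51°  ·
  (5,7): δ = 62.22°  ✓
  (6,7): δ = 120.71°  ·
antipodal pairs: 12

count = 12; pairs: (0,3), (0,4), (0,5), (1,4), (1,5), (1,6), (2,5), (2,6), (3,6), (3,7), (4,7), (5,7)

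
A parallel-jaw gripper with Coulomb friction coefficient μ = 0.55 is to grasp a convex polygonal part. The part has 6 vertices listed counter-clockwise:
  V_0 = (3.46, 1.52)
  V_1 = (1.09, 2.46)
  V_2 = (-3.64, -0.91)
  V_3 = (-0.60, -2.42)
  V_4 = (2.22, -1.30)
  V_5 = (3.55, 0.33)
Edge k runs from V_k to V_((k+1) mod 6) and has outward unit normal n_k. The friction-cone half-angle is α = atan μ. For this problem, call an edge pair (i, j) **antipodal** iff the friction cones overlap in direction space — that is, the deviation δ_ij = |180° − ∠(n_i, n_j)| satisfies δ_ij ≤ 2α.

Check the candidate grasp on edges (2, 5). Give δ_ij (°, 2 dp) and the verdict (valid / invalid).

δ = 59.26°, invalid

α = atan 0.55 = 28.81°;  2α = 57.62°
edge 2: e_2 = (+3.04, -1.51);  n_2 = (-0.4449, -0.8956)
edge 5: e_5 = (-0.09, +1.19);  n_5 = (+0.9972, +0.0754)
∠(n_2, n_5) = 120.74°
δ = |180° − 120.74°| = 59.26°
59.26° > 2α = 57.62°  →  invalid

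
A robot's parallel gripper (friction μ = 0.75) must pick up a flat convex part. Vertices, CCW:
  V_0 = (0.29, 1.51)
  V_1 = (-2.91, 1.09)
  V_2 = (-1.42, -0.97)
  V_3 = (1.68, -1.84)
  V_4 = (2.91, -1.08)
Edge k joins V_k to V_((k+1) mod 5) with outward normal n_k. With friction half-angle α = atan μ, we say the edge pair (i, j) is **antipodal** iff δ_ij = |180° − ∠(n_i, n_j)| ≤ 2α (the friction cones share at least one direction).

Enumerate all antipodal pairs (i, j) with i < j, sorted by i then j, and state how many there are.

count = 5; pairs: (0,1), (0,2), (0,3), (1,4), (2,4)

α = atan 0.75 = 36.87°;  2α = 73.74°
n_0 = (-0.1301, +0.9915)
n_1 = (-0.8103, -0.5861)
n_2 = (-0.2702, -0.9628)
n_3 = (+0.5256, -0.8507)
n_4 = (+0.7030, +0.7112)
  (0,1): δ = 61.60°  ✓
  (0,2): δ = 23.15°  ✓
  (0,3): δ = 24.23°  ✓
  (0,4): δ = 127.85°  ·
  (1,2): δ = 141.55°  ·
  (1,3): δ = 94.17°  ·
  (1,4): δ = 9.45°  ✓
  (2,3): δ = 132.61°  ·
  (2,4): δ = 28.99°  ✓
  (3,4): δ = 76.38°  ·
antipodal pairs: 5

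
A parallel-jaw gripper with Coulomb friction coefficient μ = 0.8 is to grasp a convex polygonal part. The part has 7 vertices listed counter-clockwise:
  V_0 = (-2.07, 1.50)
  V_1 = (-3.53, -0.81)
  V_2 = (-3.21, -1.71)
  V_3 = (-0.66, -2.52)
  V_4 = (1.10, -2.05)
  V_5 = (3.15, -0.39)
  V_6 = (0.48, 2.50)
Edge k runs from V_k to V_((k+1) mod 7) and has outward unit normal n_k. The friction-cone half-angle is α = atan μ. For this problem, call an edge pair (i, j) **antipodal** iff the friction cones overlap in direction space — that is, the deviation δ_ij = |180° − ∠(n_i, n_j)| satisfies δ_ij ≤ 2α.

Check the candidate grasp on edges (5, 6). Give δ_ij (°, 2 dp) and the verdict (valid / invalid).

α = atan 0.8 = 38.66°;  2α = 77.32°
edge 5: e_5 = (-2.67, +2.89);  n_5 = (+0.7345, +0.6786)
edge 6: e_6 = (-2.55, -1.00);  n_6 = (-0.3651, +0.9310)
∠(n_5, n_6) = 68.68°
δ = |180° − 68.68°| = 111.32°
111.32° > 2α = 77.32°  →  invalid

δ = 111.32°, invalid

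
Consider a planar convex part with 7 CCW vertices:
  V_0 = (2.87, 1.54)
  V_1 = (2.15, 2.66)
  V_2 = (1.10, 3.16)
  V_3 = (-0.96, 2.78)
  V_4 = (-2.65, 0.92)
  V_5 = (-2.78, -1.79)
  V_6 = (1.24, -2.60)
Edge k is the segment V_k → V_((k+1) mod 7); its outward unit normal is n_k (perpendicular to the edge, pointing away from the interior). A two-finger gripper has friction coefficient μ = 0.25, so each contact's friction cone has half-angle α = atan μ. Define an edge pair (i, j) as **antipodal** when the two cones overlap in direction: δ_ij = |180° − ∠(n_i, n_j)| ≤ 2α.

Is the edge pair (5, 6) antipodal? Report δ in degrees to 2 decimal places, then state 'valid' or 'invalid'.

α = atan 0.25 = 14.04°;  2α = 28.07°
edge 5: e_5 = (+4.02, -0.81);  n_5 = (-0.1975, -0.9803)
edge 6: e_6 = (+1.63, +4.14);  n_6 = (+0.9305, -0.3663)
∠(n_5, n_6) = 79.90°
δ = |180° − 79.90°| = 100.10°
100.10° > 2α = 28.07°  →  invalid

δ = 100.10°, invalid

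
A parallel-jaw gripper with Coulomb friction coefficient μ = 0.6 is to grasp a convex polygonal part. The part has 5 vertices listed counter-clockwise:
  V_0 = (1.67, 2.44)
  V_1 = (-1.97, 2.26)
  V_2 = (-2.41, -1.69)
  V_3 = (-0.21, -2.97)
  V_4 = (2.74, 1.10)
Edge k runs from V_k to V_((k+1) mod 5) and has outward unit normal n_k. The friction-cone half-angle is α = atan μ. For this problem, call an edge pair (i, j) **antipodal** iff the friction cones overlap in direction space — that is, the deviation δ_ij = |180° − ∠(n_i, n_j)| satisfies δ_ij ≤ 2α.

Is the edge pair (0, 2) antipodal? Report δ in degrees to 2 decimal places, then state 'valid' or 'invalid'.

α = atan 0.6 = 30.96°;  2α = 61.93°
edge 0: e_0 = (-3.64, -0.18);  n_0 = (-0.0494, +0.9988)
edge 2: e_2 = (+2.20, -1.28);  n_2 = (-0.5029, -0.8643)
∠(n_0, n_2) = 146.98°
δ = |180° − 146.98°| = 33.02°
33.02° ≤ 2α = 61.93°  →  valid

δ = 33.02°, valid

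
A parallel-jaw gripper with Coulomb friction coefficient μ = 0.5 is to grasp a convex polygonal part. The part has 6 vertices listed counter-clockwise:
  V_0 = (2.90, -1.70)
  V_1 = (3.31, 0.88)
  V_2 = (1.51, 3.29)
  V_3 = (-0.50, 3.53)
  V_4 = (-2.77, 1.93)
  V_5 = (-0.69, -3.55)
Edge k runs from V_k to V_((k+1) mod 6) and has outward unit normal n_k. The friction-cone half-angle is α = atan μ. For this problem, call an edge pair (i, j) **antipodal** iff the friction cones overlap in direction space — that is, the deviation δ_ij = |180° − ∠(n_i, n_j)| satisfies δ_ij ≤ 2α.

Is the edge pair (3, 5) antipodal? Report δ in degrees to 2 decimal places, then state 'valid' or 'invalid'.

α = atan 0.5 = 26.57°;  2α = 53.13°
edge 3: e_3 = (-2.27, -1.60);  n_3 = (-0.5761, +0.8174)
edge 5: e_5 = (+3.59, +1.85);  n_5 = (+0.4581, -0.8889)
∠(n_3, n_5) = 172.09°
δ = |180° − 172.09°| = 7.91°
7.91° ≤ 2α = 53.13°  →  valid

δ = 7.91°, valid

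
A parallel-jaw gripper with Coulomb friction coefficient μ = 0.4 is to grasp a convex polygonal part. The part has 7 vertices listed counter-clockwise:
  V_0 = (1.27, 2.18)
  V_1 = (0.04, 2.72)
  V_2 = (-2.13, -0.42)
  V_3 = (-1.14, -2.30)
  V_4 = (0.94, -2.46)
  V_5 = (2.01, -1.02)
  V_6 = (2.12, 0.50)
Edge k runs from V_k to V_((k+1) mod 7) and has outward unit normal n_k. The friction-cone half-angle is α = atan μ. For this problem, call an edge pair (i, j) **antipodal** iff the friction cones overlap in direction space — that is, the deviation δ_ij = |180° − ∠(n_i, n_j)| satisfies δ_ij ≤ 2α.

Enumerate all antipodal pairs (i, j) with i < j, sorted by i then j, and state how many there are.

α = atan 0.4 = 21.80°;  2α = 43.60°
n_0 = (+0.4020, +0.9156)
n_1 = (-0.8227, +0.5685)
n_2 = (-0.8848, -0.4659)
n_3 = (-0.0767, -0.9971)
n_4 = (+0.8027, -0.5964)
n_5 = (+0.9974, -0.0722)
n_6 = (+0.8923, +0.4515)
  (0,1): δ = 100.95°  ·
  (0,2): δ = 38.53°  ✓
  (0,3): δ = 19.30°  ✓
  (0,4): δ = 77.09°  ·
  (0,5): δ = 109.56°  ·
  (0,6): δ = 140.54°  ·
  (1,2): δ = 117.58°  ·
  (1,3): δ = 59.75°  ·
  (1,4): δ = 1.97°  ✓
  (1,5): δ = 30.51°  ✓
  (1,6): δ = 61.48°  ·
  (2,3): δ = 122.17°  ·
  (2,4): δ = 64.39°  ·
  (2,5): δ = 31.91°  ✓
  (2,6): δ = 0.93°  ✓
  (3,4): δ = 122.22°  ·
  (3,5): δ = 89.74°  ·
  (3,6): δ = 58.76°  ·
  (4,5): δ = 147.52°  ·
  (4,6): δ = 116.55°  ·
  (5,6): δ = 149.02°  ·
antipodal pairs: 6

count = 6; pairs: (0,2), (0,3), (1,4), (1,5), (2,5), (2,6)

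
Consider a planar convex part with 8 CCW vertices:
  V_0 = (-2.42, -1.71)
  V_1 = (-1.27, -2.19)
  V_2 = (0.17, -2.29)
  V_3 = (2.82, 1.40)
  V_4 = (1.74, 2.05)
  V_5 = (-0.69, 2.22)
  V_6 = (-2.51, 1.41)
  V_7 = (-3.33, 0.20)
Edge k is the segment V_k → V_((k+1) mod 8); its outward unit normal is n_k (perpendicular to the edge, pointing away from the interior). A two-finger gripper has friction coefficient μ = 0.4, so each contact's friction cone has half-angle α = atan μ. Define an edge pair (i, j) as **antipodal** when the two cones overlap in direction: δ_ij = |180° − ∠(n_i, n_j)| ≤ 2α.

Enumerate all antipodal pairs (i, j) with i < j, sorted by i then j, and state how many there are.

count = 8; pairs: (0,3), (0,4), (1,3), (1,4), (1,5), (2,5), (2,6), (3,7)

α = atan 0.4 = 21.80°;  2α = 43.60°
n_0 = (-0.3852, -0.9228)
n_1 = (-0.0693, -0.9976)
n_2 = (+0.8122, -0.5833)
n_3 = (+0.5157, +0.8568)
n_4 = (+0.0698, +0.9976)
n_5 = (-0.4066, +0.9136)
n_6 = (-0.8278, +0.5610)
n_7 = (-0.9028, -0.4301)
  (0,1): δ = 161.32°  ·
  (0,2): δ = 103.03°  ·
  (0,3): δ = 8.39°  ✓
  (0,4): δ = 18.65°  ✓
  (0,5): δ = 46.65°  ·
  (0,6): δ = 78.53°  ·
  (0,7): δ = 138.13°  ·
  (1,2): δ = 121.71°  ·
  (1,3): δ = 27.07°  ✓
  (1,4): δ = 0.03°  ✓
  (1,5): δ = 27.96°  ✓
  (1,6): δ = 59.85°  ·
  (1,7): δ = 119.45°  ·
  (2,3): δ = 85.36°  ·
  (2,4): δ = 58.32°  ·
  (2,5): δ = 30.32°  ✓
  (2,6): δ = 1.56°  ✓
  (2,7): δ = 61.16°  ·
  (3,4): δ = 152.96°  ·
  (3,5): δ = 124.97°  ·
  (3,6): δ = 93.08°  ·
  (3,7): δ = 33.48°  ✓
  (4,5): δ = 152.01°  ·
  (4,6): δ = 120.12°  ·
  (4,7): δ = 60.52°  ·
  (5,6): δ = 148.12°  ·
  (5,7): δ = 88.52°  ·
  (6,7): δ = 120.40°  ·
antipodal pairs: 8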